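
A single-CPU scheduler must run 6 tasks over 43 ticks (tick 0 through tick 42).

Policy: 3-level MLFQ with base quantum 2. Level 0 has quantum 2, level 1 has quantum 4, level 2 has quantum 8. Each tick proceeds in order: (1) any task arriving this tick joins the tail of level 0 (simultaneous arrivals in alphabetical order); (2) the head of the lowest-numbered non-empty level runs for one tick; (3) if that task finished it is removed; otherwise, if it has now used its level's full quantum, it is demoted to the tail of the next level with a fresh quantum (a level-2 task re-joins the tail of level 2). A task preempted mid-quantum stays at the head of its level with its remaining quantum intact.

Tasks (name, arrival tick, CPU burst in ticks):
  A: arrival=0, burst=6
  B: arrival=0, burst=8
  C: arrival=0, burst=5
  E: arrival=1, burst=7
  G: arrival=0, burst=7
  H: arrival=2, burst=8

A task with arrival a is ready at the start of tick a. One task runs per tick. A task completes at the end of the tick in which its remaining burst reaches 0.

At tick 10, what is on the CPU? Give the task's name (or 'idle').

t=0: L0/L1/L2 = ABCG/-/- → run A
t=1: L0/L1/L2 = ABCGE/-/- → run A
t=2: L0/L1/L2 = BCGEH/A/- → run B
t=3: L0/L1/L2 = BCGEH/A/- → run B
t=4: L0/L1/L2 = CGEH/AB/- → run C
t=5: L0/L1/L2 = CGEH/AB/- → run C
t=6: L0/L1/L2 = GEH/ABC/- → run G
t=7: L0/L1/L2 = GEH/ABC/- → run G
t=8: L0/L1/L2 = EH/ABCG/- → run E
t=9: L0/L1/L2 = EH/ABCG/- → run E
t=10: L0/L1/L2 = H/ABCGE/- → run H
t=11: L0/L1/L2 = H/ABCGE/- → run H
t=12: L0/L1/L2 = -/ABCGEH/- → run A
t=13: L0/L1/L2 = -/ABCGEH/- → run A
t=14: L0/L1/L2 = -/ABCGEH/- → run A
t=15: L0/L1/L2 = -/ABCGEH/- → run A
t=16: L0/L1/L2 = -/BCGEH/- → run B
t=17: L0/L1/L2 = -/BCGEH/- → run B
t=18: L0/L1/L2 = -/BCGEH/- → run B
t=19: L0/L1/L2 = -/BCGEH/- → run B
t=20: L0/L1/L2 = -/CGEH/B → run C
t=21: L0/L1/L2 = -/CGEH/B → run C
t=22: L0/L1/L2 = -/CGEH/B → run C
t=23: L0/L1/L2 = -/GEH/B → run G
t=24: L0/L1/L2 = -/GEH/B → run G
t=25: L0/L1/L2 = -/GEH/B → run G
t=26: L0/L1/L2 = -/GEH/B → run G
t=27: L0/L1/L2 = -/EH/BG → run E
t=28: L0/L1/L2 = -/EH/BG → run E
t=29: L0/L1/L2 = -/EH/BG → run E
t=30: L0/L1/L2 = -/EH/BG → run E
t=31: L0/L1/L2 = -/H/BGE → run H
t=32: L0/L1/L2 = -/H/BGE → run H
t=33: L0/L1/L2 = -/H/BGE → run H
t=34: L0/L1/L2 = -/H/BGE → run H
t=35: L0/L1/L2 = -/-/BGEH → run B
t=36: L0/L1/L2 = -/-/BGEH → run B
t=37: L0/L1/L2 = -/-/GEH → run G
t=38: L0/L1/L2 = -/-/EH → run E
t=39: L0/L1/L2 = -/-/H → run H
t=40: L0/L1/L2 = -/-/H → run H
t=41: (idle)
t=42: (idle)

running at tick 10 = H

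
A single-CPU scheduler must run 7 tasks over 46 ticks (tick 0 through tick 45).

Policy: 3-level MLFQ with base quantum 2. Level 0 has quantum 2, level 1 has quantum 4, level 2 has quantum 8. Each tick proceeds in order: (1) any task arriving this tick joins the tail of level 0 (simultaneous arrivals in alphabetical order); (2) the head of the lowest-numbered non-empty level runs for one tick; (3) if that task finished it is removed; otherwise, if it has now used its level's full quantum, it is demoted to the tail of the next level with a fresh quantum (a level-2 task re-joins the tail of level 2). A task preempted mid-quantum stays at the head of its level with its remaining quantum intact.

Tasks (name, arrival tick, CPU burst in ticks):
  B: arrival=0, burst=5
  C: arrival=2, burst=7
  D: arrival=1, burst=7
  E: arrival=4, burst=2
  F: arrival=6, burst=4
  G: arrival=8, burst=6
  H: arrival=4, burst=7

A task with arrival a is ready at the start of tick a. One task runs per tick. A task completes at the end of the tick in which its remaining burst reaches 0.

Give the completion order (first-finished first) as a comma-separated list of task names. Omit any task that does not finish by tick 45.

t=0: L0/L1/L2 = B/-/- → run B
t=1: L0/L1/L2 = BD/-/- → run B
t=2: L0/L1/L2 = DC/B/- → run D
t=3: L0/L1/L2 = DC/B/- → run D
t=4: L0/L1/L2 = CEH/BD/- → run C
t=5: L0/L1/L2 = CEH/BD/- → run C
t=6: L0/L1/L2 = EHF/BDC/- → run E
t=7: L0/L1/L2 = EHF/BDC/- → run E
t=8: L0/L1/L2 = HFG/BDC/- → run H
t=9: L0/L1/L2 = HFG/BDC/- → run H
t=10: L0/L1/L2 = FG/BDCH/- → run F
t=11: L0/L1/L2 = FG/BDCH/- → run F
t=12: L0/L1/L2 = G/BDCHF/- → run G
t=13: L0/L1/L2 = G/BDCHF/- → run G
t=14: L0/L1/L2 = -/BDCHFG/- → run B
t=15: L0/L1/L2 = -/BDCHFG/- → run B
t=16: L0/L1/L2 = -/BDCHFG/- → run B
t=17: L0/L1/L2 = -/DCHFG/- → run D
t=18: L0/L1/L2 = -/DCHFG/- → run D
t=19: L0/L1/L2 = -/DCHFG/- → run D
t=20: L0/L1/L2 = -/DCHFG/- → run D
t=21: L0/L1/L2 = -/CHFG/D → run C
t=22: L0/L1/L2 = -/CHFG/D → run C
t=23: L0/L1/L2 = -/CHFG/D → run C
t=24: L0/L1/L2 = -/CHFG/D → run C
t=25: L0/L1/L2 = -/HFG/DC → run H
t=26: L0/L1/L2 = -/HFG/DC → run H
t=27: L0/L1/L2 = -/HFG/DC → run H
t=28: L0/L1/L2 = -/HFG/DC → run H
t=29: L0/L1/L2 = -/FG/DCH → run F
t=30: L0/L1/L2 = -/FG/DCH → run F
t=31: L0/L1/L2 = -/G/DCH → run G
t=32: L0/L1/L2 = -/G/DCH → run G
t=33: L0/L1/L2 = -/G/DCH → run G
t=34: L0/L1/L2 = -/G/DCH → run G
t=35: L0/L1/L2 = -/-/DCH → run D
t=36: L0/L1/L2 = -/-/CH → run C
t=37: L0/L1/L2 = -/-/H → run H
t=38: (idle)
t=39: (idle)
t=40: (idle)
t=41: (idle)
t=42: (idle)
t=43: (idle)
t=44: (idle)
t=45: (idle)

completion order = E, B, F, G, D, C, H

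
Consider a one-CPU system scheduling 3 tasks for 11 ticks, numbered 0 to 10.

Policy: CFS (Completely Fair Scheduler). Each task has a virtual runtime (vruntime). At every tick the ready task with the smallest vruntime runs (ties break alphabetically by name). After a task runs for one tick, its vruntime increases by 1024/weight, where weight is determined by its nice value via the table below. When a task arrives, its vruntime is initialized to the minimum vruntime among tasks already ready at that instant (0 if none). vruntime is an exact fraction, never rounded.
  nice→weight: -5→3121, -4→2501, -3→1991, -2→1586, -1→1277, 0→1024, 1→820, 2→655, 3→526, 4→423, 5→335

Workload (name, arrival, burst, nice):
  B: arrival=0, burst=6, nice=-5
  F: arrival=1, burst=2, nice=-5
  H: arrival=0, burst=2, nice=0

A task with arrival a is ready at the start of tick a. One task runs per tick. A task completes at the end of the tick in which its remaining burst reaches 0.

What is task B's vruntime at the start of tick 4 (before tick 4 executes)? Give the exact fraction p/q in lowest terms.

vruntime(B, start of tick 4) = 2048/3121

t=0: vr[B=0 H=0] → run B
t=1: vr[B=1024/3121 F=0 H=0] → run F
t=2: vr[B=1024/3121 F=1024/3121 H=0] → run H
t=3: vr[B=1024/3121 F=1024/3121 H=1] → run B
t=4: vr[B=2048/3121 F=1024/3121 H=1] → run F
t=5: vr[B=2048/3121 H=1] → run B
t=6: vr[B=3072/3121 H=1] → run B
t=7: vr[B=4096/3121 H=1] → run H
t=8: vr[B=4096/3121] → run B
t=9: vr[B=5120/3121] → run B
t=10: (idle)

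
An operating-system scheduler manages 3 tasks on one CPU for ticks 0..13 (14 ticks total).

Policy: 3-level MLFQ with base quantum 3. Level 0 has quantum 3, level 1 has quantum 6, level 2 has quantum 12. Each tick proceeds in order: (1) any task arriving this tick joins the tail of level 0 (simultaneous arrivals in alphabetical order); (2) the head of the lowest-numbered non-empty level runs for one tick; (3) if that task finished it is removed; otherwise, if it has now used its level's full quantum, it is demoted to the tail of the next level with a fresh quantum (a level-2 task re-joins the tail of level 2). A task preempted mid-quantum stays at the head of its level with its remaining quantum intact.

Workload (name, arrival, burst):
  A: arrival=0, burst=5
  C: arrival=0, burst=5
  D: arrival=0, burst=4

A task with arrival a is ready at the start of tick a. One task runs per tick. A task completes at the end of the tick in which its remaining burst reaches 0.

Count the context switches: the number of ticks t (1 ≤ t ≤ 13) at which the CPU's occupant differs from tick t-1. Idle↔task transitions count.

context switches = 5

t=0: L0/L1/L2 = ACD/-/- → run A
t=1: L0/L1/L2 = ACD/-/- → run A
t=2: L0/L1/L2 = ACD/-/- → run A
t=3: L0/L1/L2 = CD/A/- → run C
t=4: L0/L1/L2 = CD/A/- → run C
t=5: L0/L1/L2 = CD/A/- → run C
t=6: L0/L1/L2 = D/AC/- → run D
t=7: L0/L1/L2 = D/AC/- → run D
t=8: L0/L1/L2 = D/AC/- → run D
t=9: L0/L1/L2 = -/ACD/- → run A
t=10: L0/L1/L2 = -/ACD/- → run A
t=11: L0/L1/L2 = -/CD/- → run C
t=12: L0/L1/L2 = -/CD/- → run C
t=13: L0/L1/L2 = -/D/- → run D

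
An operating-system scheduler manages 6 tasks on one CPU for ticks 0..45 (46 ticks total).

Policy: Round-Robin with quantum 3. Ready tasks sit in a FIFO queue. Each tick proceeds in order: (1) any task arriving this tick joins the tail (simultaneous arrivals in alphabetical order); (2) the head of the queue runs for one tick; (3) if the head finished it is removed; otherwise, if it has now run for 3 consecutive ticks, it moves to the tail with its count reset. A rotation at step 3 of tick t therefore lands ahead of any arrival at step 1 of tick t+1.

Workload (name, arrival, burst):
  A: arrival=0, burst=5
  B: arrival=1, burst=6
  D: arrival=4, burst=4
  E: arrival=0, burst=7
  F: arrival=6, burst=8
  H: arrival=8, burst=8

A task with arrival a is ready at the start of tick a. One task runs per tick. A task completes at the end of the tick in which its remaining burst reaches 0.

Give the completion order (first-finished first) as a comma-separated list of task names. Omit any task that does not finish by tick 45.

completion order = A, B, D, E, F, H

t=0: queue=[A,E] q_used=0 → run A
t=1: queue=[A,E,B] q_used=1 → run A
t=2: queue=[A,E,B] q_used=2 → run A
t=3: queue=[E,B,A] q_used=0 → run E
t=4: queue=[E,B,A,D] q_used=1 → run E
t=5: queue=[E,B,A,D] q_used=2 → run E
t=6: queue=[B,A,D,E,F] q_used=0 → run B
t=7: queue=[B,A,D,E,F] q_used=1 → run B
t=8: queue=[B,A,D,E,F,H] q_used=2 → run B
t=9: queue=[A,D,E,F,H,B] q_used=0 → run A
t=10: queue=[A,D,E,F,H,B] q_used=1 → run A
t=11: queue=[D,E,F,H,B] q_used=0 → run D
t=12: queue=[D,E,F,H,B] q_used=1 → run D
t=13: queue=[D,E,F,H,B] q_used=2 → run D
t=14: queue=[E,F,H,B,D] q_used=0 → run E
t=15: queue=[E,F,H,B,D] q_used=1 → run E
t=16: queue=[E,F,H,B,D] q_used=2 → run E
t=17: queue=[F,H,B,D,E] q_used=0 → run F
t=18: queue=[F,H,B,D,E] q_used=1 → run F
t=19: queue=[F,H,B,D,E] q_used=2 → run F
t=20: queue=[H,B,D,E,F] q_used=0 → run H
t=21: queue=[H,B,D,E,F] q_used=1 → run H
t=22: queue=[H,B,D,E,F] q_used=2 → run H
t=23: queue=[B,D,E,F,H] q_used=0 → run B
t=24: queue=[B,D,E,F,H] q_used=1 → run B
t=25: queue=[B,D,E,F,H] q_used=2 → run B
t=26: queue=[D,E,F,H] q_used=0 → run D
t=27: queue=[E,F,H] q_used=0 → run E
t=28: queue=[F,H] q_used=0 → run F
t=29: queue=[F,H] q_used=1 → run F
t=30: queue=[F,H] q_used=2 → run F
t=31: queue=[H,F] q_used=0 → run H
t=32: queue=[H,F] q_used=1 → run H
t=33: queue=[H,F] q_used=2 → run H
t=34: queue=[F,H] q_used=0 → run F
t=35: queue=[F,H] q_used=1 → run F
t=36: queue=[H] q_used=0 → run H
t=37: queue=[H] q_used=1 → run H
t=38: (idle)
t=39: (idle)
t=40: (idle)
t=41: (idle)
t=42: (idle)
t=43: (idle)
t=44: (idle)
t=45: (idle)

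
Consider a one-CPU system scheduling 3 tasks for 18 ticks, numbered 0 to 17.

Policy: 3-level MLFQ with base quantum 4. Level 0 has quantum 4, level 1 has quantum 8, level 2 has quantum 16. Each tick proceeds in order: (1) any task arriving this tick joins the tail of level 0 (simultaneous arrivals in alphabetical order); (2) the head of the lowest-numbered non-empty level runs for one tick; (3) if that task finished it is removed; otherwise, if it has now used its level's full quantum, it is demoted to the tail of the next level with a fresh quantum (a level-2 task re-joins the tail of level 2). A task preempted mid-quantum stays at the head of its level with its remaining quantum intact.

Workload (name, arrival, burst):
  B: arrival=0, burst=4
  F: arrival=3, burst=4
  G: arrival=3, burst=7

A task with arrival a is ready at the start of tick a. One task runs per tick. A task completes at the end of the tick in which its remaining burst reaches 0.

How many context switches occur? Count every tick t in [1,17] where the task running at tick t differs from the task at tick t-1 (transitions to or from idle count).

t=0: L0/L1/L2 = B/-/- → run B
t=1: L0/L1/L2 = B/-/- → run B
t=2: L0/L1/L2 = B/-/- → run B
t=3: L0/L1/L2 = BFG/-/- → run B
t=4: L0/L1/L2 = FG/-/- → run F
t=5: L0/L1/L2 = FG/-/- → run F
t=6: L0/L1/L2 = FG/-/- → run F
t=7: L0/L1/L2 = FG/-/- → run F
t=8: L0/L1/L2 = G/-/- → run G
t=9: L0/L1/L2 = G/-/- → run G
t=10: L0/L1/L2 = G/-/- → run G
t=11: L0/L1/L2 = G/-/- → run G
t=12: L0/L1/L2 = -/G/- → run G
t=13: L0/L1/L2 = -/G/- → run G
t=14: L0/L1/L2 = -/G/- → run G
t=15: (idle)
t=16: (idle)
t=17: (idle)

context switches = 3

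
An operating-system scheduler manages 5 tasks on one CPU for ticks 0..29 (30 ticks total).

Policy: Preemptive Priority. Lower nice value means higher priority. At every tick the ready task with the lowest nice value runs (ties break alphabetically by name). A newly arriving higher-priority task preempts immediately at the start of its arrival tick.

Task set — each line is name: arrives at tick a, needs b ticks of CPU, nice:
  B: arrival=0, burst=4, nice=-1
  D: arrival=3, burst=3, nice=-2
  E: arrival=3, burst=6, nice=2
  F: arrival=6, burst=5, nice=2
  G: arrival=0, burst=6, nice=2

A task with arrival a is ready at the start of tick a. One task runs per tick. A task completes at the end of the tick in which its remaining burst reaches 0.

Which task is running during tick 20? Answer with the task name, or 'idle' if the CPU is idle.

t=0: ready={B,G} → run B
t=1: ready={B,G} → run B
t=2: ready={B,G} → run B
t=3: ready={B,D,E,G} → run D
t=4: ready={B,D,E,G} → run D
t=5: ready={B,D,E,G} → run D
t=6: ready={B,E,F,G} → run B
t=7: ready={E,F,G} → run E
t=8: ready={E,F,G} → run E
t=9: ready={E,F,G} → run E
t=10: ready={E,F,G} → run E
t=11: ready={E,F,G} → run E
t=12: ready={E,F,G} → run E
t=13: ready={F,G} → run F
t=14: ready={F,G} → run F
t=15: ready={F,G} → run F
t=16: ready={F,G} → run F
t=17: ready={F,G} → run F
t=18: ready={G} → run G
t=19: ready={G} → run G
t=20: ready={G} → run G
t=21: ready={G} → run G
t=22: ready={G} → run G
t=23: ready={G} → run G
t=24: (idle)
t=25: (idle)
t=26: (idle)
t=27: (idle)
t=28: (idle)
t=29: (idle)

running at tick 20 = G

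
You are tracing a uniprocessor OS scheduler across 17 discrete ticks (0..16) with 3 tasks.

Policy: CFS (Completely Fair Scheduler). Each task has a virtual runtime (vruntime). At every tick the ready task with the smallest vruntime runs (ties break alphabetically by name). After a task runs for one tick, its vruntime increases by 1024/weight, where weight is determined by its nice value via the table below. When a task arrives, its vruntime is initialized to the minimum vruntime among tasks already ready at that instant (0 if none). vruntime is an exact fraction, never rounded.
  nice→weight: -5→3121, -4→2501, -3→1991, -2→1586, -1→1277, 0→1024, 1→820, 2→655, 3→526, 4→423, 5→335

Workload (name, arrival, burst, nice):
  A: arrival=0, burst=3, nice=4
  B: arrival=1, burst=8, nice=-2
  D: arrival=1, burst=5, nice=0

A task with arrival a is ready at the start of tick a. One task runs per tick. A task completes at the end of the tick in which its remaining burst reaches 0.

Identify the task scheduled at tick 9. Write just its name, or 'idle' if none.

t=0: vr[A=0] → run A
t=1: vr[A=1024/423 B=1024/423 D=1024/423] → run A
t=2: vr[A=2048/423 B=1024/423 D=1024/423] → run B
t=3: vr[A=2048/423 B=1028608/335439 D=1024/423] → run D
t=4: vr[A=2048/423 B=1028608/335439 D=1447/423] → run B
t=5: vr[A=2048/423 B=1245184/335439 D=1447/423] → run D
t=6: vr[A=2048/423 B=1245184/335439 D=1870/423] → run B
t=7: vr[A=2048/423 B=1461760/335439 D=1870/423] → run B
t=8: vr[A=2048/423 B=1678336/335439 D=1870/423] → run D
t=9: vr[A=2048/423 B=1678336/335439 D=2293/423] → run A
t=10: vr[B=1678336/335439 D=2293/423] → run B
t=11: vr[B=1894912/335439 D=2293/423] → run D
t=12: vr[B=1894912/335439 D=2716/423] → run B
t=13: vr[B=2111488/335439 D=2716/423] → run B
t=14: vr[B=2328064/335439 D=2716/423] → run D
t=15: vr[B=2328064/335439] → run B
t=16: (idle)

running at tick 9 = A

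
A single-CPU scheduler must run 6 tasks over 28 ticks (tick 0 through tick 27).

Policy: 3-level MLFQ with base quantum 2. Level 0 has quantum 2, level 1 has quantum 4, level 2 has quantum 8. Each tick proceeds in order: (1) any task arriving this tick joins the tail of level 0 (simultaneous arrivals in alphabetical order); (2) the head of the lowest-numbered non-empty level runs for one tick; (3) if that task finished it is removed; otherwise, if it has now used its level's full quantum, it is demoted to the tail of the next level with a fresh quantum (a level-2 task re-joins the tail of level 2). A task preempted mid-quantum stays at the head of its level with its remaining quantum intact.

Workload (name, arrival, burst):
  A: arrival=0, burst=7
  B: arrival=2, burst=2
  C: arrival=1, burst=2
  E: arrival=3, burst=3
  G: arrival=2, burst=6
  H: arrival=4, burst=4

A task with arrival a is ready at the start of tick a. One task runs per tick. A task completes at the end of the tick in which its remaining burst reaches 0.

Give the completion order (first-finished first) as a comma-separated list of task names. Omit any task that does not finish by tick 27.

t=0: L0/L1/L2 = A/-/- → run A
t=1: L0/L1/L2 = AC/-/- → run A
t=2: L0/L1/L2 = CBG/A/- → run C
t=3: L0/L1/L2 = CBGE/A/- → run C
t=4: L0/L1/L2 = BGEH/A/- → run B
t=5: L0/L1/L2 = BGEH/A/- → run B
t=6: L0/L1/L2 = GEH/A/- → run G
t=7: L0/L1/L2 = GEH/A/- → run G
t=8: L0/L1/L2 = EH/AG/- → run E
t=9: L0/L1/L2 = EH/AG/- → run E
t=10: L0/L1/L2 = H/AGE/- → run H
t=11: L0/L1/L2 = H/AGE/- → run H
t=12: L0/L1/L2 = -/AGEH/- → run A
t=13: L0/L1/L2 = -/AGEH/- → run A
t=14: L0/L1/L2 = -/AGEH/- → run A
t=15: L0/L1/L2 = -/AGEH/- → run A
t=16: L0/L1/L2 = -/GEH/A → run G
t=17: L0/L1/L2 = -/GEH/A → run G
t=18: L0/L1/L2 = -/GEH/A → run G
t=19: L0/L1/L2 = -/GEH/A → run G
t=20: L0/L1/L2 = -/EH/A → run E
t=21: L0/L1/L2 = -/H/A → run H
t=22: L0/L1/L2 = -/H/A → run H
t=23: L0/L1/L2 = -/-/A → run A
t=24: (idle)
t=25: (idle)
t=26: (idle)
t=27: (idle)

completion order = C, B, G, E, H, A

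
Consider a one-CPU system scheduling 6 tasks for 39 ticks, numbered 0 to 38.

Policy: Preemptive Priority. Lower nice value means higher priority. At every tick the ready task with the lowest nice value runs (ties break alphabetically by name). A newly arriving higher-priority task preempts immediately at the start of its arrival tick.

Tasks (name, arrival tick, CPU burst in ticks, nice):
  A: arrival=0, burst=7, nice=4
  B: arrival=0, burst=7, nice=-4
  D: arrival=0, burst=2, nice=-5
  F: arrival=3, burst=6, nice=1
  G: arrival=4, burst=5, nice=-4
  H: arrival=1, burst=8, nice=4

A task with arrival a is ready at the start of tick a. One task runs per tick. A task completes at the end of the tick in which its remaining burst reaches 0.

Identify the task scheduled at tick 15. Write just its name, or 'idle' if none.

t=0: ready={A,B,D} → run D
t=1: ready={A,B,D,H} → run D
t=2: ready={A,B,H} → run B
t=3: ready={A,B,F,H} → run B
t=4: ready={A,B,F,G,H} → run B
t=5: ready={A,B,F,G,H} → run B
t=6: ready={A,B,F,G,H} → run B
t=7: ready={A,B,F,G,H} → run B
t=8: ready={A,B,F,G,H} → run B
t=9: ready={A,F,G,H} → run G
t=10: ready={A,F,G,H} → run G
t=11: ready={A,F,G,H} → run G
t=12: ready={A,F,G,H} → run G
t=13: ready={A,F,G,H} → run G
t=14: ready={A,F,H} → run F
t=15: ready={A,F,H} → run F
t=16: ready={A,F,H} → run F
t=17: ready={A,F,H} → run F
t=18: ready={A,F,H} → run F
t=19: ready={A,F,H} → run F
t=20: ready={A,H} → run A
t=21: ready={A,H} → run A
t=22: ready={A,H} → run A
t=23: ready={A,H} → run A
t=24: ready={A,H} → run A
t=25: ready={A,H} → run A
t=26: ready={A,H} → run A
t=27: ready={H} → run H
t=28: ready={H} → run H
t=29: ready={H} → run H
t=30: ready={H} → run H
t=31: ready={H} → run H
t=32: ready={H} → run H
t=33: ready={H} → run H
t=34: ready={H} → run H
t=35: (idle)
t=36: (idle)
t=37: (idle)
t=38: (idle)

running at tick 15 = F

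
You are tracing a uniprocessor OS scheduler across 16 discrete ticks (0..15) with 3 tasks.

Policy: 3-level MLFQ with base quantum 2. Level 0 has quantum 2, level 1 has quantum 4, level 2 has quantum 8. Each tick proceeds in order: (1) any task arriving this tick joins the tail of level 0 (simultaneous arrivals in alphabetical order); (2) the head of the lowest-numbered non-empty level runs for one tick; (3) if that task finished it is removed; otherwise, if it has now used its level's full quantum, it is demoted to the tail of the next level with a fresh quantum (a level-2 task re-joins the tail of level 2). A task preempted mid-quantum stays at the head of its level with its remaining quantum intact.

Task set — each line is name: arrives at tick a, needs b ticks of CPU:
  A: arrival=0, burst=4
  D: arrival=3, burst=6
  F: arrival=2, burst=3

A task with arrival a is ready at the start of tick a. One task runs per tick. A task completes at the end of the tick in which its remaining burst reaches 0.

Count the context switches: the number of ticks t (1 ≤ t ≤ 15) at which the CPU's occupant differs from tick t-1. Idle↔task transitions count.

context switches = 6

t=0: L0/L1/L2 = A/-/- → run A
t=1: L0/L1/L2 = A/-/- → run A
t=2: L0/L1/L2 = F/A/- → run F
t=3: L0/L1/L2 = FD/A/- → run F
t=4: L0/L1/L2 = D/AF/- → run D
t=5: L0/L1/L2 = D/AF/- → run D
t=6: L0/L1/L2 = -/AFD/- → run A
t=7: L0/L1/L2 = -/AFD/- → run A
t=8: L0/L1/L2 = -/FD/- → run F
t=9: L0/L1/L2 = -/D/- → run D
t=10: L0/L1/L2 = -/D/- → run D
t=11: L0/L1/L2 = -/D/- → run D
t=12: L0/L1/L2 = -/D/- → run D
t=13: (idle)
t=14: (idle)
t=15: (idle)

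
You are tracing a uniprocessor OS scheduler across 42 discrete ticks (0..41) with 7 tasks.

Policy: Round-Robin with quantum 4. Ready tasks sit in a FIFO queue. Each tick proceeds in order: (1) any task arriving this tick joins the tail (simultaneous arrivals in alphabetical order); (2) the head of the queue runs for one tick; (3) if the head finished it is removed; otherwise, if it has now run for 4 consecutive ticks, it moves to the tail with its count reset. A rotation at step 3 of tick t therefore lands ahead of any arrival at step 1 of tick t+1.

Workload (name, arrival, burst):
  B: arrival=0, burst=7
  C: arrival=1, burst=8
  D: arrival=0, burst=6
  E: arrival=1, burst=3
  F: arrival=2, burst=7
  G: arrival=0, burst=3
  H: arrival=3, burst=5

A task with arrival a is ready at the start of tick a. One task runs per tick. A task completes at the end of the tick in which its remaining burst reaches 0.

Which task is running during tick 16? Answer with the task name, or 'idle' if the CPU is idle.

running at tick 16 = E

t=0: queue=[B,D,G] q_used=0 → run B
t=1: queue=[B,D,G,C,E] q_used=1 → run B
t=2: queue=[B,D,G,C,E,F] q_used=2 → run B
t=3: queue=[B,D,G,C,E,F,H] q_used=3 → run B
t=4: queue=[D,G,C,E,F,H,B] q_used=0 → run D
t=5: queue=[D,G,C,E,F,H,B] q_used=1 → run D
t=6: queue=[D,G,C,E,F,H,B] q_used=2 → run D
t=7: queue=[D,G,C,E,F,H,B] q_used=3 → run D
t=8: queue=[G,C,E,F,H,B,D] q_used=0 → run G
t=9: queue=[G,C,E,F,H,B,D] q_used=1 → run G
t=10: queue=[G,C,E,F,H,B,D] q_used=2 → run G
t=11: queue=[C,E,F,H,B,D] q_used=0 → run C
t=12: queue=[C,E,F,H,B,D] q_used=1 → run C
t=13: queue=[C,E,F,H,B,D] q_used=2 → run C
t=14: queue=[C,E,F,H,B,D] q_used=3 → run C
t=15: queue=[E,F,H,B,D,C] q_used=0 → run E
t=16: queue=[E,F,H,B,D,C] q_used=1 → run E
t=17: queue=[E,F,H,B,D,C] q_used=2 → run E
t=18: queue=[F,H,B,D,C] q_used=0 → run F
t=19: queue=[F,H,B,D,C] q_used=1 → run F
t=20: queue=[F,H,B,D,C] q_used=2 → run F
t=21: queue=[F,H,B,D,C] q_used=3 → run F
t=22: queue=[H,B,D,C,F] q_used=0 → run H
t=23: queue=[H,B,D,C,F] q_used=1 → run H
t=24: queue=[H,B,D,C,F] q_used=2 → run H
t=25: queue=[H,B,D,C,F] q_used=3 → run H
t=26: queue=[B,D,C,F,H] q_used=0 → run B
t=27: queue=[B,D,C,F,H] q_used=1 → run B
t=28: queue=[B,D,C,F,H] q_used=2 → run B
t=29: queue=[D,C,F,H] q_used=0 → run D
t=30: queue=[D,C,F,H] q_used=1 → run D
t=31: queue=[C,F,H] q_used=0 → run C
t=32: queue=[C,F,H] q_used=1 → run C
t=33: queue=[C,F,H] q_used=2 → run C
t=34: queue=[C,F,H] q_used=3 → run C
t=35: queue=[F,H] q_used=0 → run F
t=36: queue=[F,H] q_used=1 → run F
t=37: queue=[F,H] q_used=2 → run F
t=38: queue=[H] q_used=0 → run H
t=39: (idle)
t=40: (idle)
t=41: (idle)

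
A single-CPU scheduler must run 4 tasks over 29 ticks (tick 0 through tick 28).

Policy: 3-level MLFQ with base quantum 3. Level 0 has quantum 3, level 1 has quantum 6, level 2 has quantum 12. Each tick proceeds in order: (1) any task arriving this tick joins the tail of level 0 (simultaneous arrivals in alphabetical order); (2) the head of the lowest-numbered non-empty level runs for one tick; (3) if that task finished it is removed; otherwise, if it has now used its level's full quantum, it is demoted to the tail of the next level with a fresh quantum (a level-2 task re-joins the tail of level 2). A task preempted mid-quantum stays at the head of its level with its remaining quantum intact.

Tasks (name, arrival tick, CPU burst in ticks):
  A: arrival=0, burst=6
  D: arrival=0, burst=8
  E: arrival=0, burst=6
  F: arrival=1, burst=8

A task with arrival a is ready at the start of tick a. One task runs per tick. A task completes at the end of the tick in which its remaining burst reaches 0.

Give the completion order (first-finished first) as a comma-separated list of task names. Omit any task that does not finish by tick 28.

completion order = A, D, E, F

t=0: L0/L1/L2 = ADE/-/- → run A
t=1: L0/L1/L2 = ADEF/-/- → run A
t=2: L0/L1/L2 = ADEF/-/- → run A
t=3: L0/L1/L2 = DEF/A/- → run D
t=4: L0/L1/L2 = DEF/A/- → run D
t=5: L0/L1/L2 = DEF/A/- → run D
t=6: L0/L1/L2 = EF/AD/- → run E
t=7: L0/L1/L2 = EF/AD/- → run E
t=8: L0/L1/L2 = EF/AD/- → run E
t=9: L0/L1/L2 = F/ADE/- → run F
t=10: L0/L1/L2 = F/ADE/- → run F
t=11: L0/L1/L2 = F/ADE/- → run F
t=12: L0/L1/L2 = -/ADEF/- → run A
t=13: L0/L1/L2 = -/ADEF/- → run A
t=14: L0/L1/L2 = -/ADEF/- → run A
t=15: L0/L1/L2 = -/DEF/- → run D
t=16: L0/L1/L2 = -/DEF/- → run D
t=17: L0/L1/L2 = -/DEF/- → run D
t=18: L0/L1/L2 = -/DEF/- → run D
t=19: L0/L1/L2 = -/DEF/- → run D
t=20: L0/L1/L2 = -/EF/- → run E
t=21: L0/L1/L2 = -/EF/- → run E
t=22: L0/L1/L2 = -/EF/- → run E
t=23: L0/L1/L2 = -/F/- → run F
t=24: L0/L1/L2 = -/F/- → run F
t=25: L0/L1/L2 = -/F/- → run F
t=26: L0/L1/L2 = -/F/- → run F
t=27: L0/L1/L2 = -/F/- → run F
t=28: (idle)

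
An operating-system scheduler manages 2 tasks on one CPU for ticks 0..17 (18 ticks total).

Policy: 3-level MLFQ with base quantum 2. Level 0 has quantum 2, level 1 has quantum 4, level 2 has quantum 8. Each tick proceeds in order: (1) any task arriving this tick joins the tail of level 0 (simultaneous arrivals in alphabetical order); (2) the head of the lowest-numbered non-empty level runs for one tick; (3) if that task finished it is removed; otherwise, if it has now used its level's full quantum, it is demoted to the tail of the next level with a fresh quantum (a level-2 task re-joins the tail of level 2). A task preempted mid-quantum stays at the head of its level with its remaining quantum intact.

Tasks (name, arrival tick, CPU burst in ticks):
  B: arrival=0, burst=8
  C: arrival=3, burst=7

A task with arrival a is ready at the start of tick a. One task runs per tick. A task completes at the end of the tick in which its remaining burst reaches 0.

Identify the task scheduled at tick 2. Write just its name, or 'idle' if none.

running at tick 2 = B

t=0: L0/L1/L2 = B/-/- → run B
t=1: L0/L1/L2 = B/-/- → run B
t=2: L0/L1/L2 = -/B/- → run B
t=3: L0/L1/L2 = C/B/- → run C
t=4: L0/L1/L2 = C/B/- → run C
t=5: L0/L1/L2 = -/BC/- → run B
t=6: L0/L1/L2 = -/BC/- → run B
t=7: L0/L1/L2 = -/BC/- → run B
t=8: L0/L1/L2 = -/C/B → run C
t=9: L0/L1/L2 = -/C/B → run C
t=10: L0/L1/L2 = -/C/B → run C
t=11: L0/L1/L2 = -/C/B → run C
t=12: L0/L1/L2 = -/-/BC → run B
t=13: L0/L1/L2 = -/-/BC → run B
t=14: L0/L1/L2 = -/-/C → run C
t=15: (idle)
t=16: (idle)
t=17: (idle)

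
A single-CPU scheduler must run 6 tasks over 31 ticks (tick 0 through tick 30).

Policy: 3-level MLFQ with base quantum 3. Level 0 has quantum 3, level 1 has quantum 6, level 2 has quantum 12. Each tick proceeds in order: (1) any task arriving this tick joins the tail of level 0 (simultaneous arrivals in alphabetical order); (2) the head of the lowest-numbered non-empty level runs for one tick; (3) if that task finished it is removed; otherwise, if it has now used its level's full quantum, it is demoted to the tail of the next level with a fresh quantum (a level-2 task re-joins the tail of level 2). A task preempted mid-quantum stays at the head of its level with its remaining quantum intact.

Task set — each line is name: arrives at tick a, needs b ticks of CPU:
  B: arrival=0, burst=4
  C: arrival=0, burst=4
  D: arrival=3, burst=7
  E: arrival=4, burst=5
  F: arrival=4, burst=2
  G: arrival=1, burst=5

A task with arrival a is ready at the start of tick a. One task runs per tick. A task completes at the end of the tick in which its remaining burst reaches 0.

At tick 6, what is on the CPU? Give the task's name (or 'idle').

t=0: L0/L1/L2 = BC/-/- → run B
t=1: L0/L1/L2 = BCG/-/- → run B
t=2: L0/L1/L2 = BCG/-/- → run B
t=3: L0/L1/L2 = CGD/B/- → run C
t=4: L0/L1/L2 = CGDEF/B/- → run C
t=5: L0/L1/L2 = CGDEF/B/- → run C
t=6: L0/L1/L2 = GDEF/BC/- → run G
t=7: L0/L1/L2 = GDEF/BC/- → run G
t=8: L0/L1/L2 = GDEF/BC/- → run G
t=9: L0/L1/L2 = DEF/BCG/- → run D
t=10: L0/L1/L2 = DEF/BCG/- → run D
t=11: L0/L1/L2 = DEF/BCG/- → run D
t=12: L0/L1/L2 = EF/BCGD/- → run E
t=13: L0/L1/L2 = EF/BCGD/- → run E
t=14: L0/L1/L2 = EF/BCGD/- → run E
t=15: L0/L1/L2 = F/BCGDE/- → run F
t=16: L0/L1/L2 = F/BCGDE/- → run F
t=17: L0/L1/L2 = -/BCGDE/- → run B
t=18: L0/L1/L2 = -/CGDE/- → run C
t=19: L0/L1/L2 = -/GDE/- → run G
t=20: L0/L1/L2 = -/GDE/- → run G
t=21: L0/L1/L2 = -/DE/- → run D
t=22: L0/L1/L2 = -/DE/- → run D
t=23: L0/L1/L2 = -/DE/- → run D
t=24: L0/L1/L2 = -/DE/- → run D
t=25: L0/L1/L2 = -/E/- → run E
t=26: L0/L1/L2 = -/E/- → run E
t=27: (idle)
t=28: (idle)
t=29: (idle)
t=30: (idle)

running at tick 6 = G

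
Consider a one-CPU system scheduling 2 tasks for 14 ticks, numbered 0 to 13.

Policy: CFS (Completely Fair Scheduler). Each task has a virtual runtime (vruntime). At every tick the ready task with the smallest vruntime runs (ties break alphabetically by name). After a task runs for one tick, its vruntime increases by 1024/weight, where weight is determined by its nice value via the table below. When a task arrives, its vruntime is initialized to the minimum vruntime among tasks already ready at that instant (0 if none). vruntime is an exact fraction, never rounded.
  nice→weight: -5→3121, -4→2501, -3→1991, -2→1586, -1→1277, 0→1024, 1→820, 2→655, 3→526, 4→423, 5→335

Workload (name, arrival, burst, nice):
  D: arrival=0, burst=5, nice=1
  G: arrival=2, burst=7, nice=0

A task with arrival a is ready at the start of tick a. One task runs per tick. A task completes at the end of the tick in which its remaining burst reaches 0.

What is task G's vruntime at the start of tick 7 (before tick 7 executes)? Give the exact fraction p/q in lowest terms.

t=0: vr[D=0] → run D
t=1: vr[D=256/205] → run D
t=2: vr[D=512/205 G=512/205] → run D
t=3: vr[D=768/205 G=512/205] → run G
t=4: vr[D=768/205 G=717/205] → run G
t=5: vr[D=768/205 G=922/205] → run D
t=6: vr[D=1024/205 G=922/205] → run G
t=7: vr[D=1024/205 G=1127/205] → run D
t=8: vr[G=1127/205] → run G
t=9: vr[G=1332/205] → run G
t=10: vr[G=1537/205] → run G
t=11: vr[G=1742/205] → run G
t=12: (idle)
t=13: (idle)

vruntime(G, start of tick 7) = 1127/205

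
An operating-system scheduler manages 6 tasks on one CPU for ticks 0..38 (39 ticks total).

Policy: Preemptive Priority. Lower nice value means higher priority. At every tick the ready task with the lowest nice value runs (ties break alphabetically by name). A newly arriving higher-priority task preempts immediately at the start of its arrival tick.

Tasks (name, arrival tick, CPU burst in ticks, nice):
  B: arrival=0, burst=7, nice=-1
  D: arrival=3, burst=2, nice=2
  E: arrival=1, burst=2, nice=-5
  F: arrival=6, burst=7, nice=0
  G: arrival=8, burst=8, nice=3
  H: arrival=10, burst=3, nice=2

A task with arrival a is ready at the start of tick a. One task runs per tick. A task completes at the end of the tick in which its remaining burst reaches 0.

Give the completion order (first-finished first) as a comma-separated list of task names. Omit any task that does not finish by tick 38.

completion order = E, B, F, D, H, G

t=0: ready={B} → run B
t=1: ready={B,E} → run E
t=2: ready={B,E} → run E
t=3: ready={B,D} → run B
t=4: ready={B,D} → run B
t=5: ready={B,D} → run B
t=6: ready={B,D,F} → run B
t=7: ready={B,D,F} → run B
t=8: ready={B,D,F,G} → run B
t=9: ready={D,F,G} → run F
t=10: ready={D,F,G,H} → run F
t=11: ready={D,F,G,H} → run F
t=12: ready={D,F,G,H} → run F
t=13: ready={D,F,G,H} → run F
t=14: ready={D,F,G,H} → run F
t=15: ready={D,F,G,H} → run F
t=16: ready={D,G,H} → run D
t=17: ready={D,G,H} → run D
t=18: ready={G,H} → run H
t=19: ready={G,H} → run H
t=20: ready={G,H} → run H
t=21: ready={G} → run G
t=22: ready={G} → run G
t=23: ready={G} → run G
t=24: ready={G} → run G
t=25: ready={G} → run G
t=26: ready={G} → run G
t=27: ready={G} → run G
t=28: ready={G} → run G
t=29: (idle)
t=30: (idle)
t=31: (idle)
t=32: (idle)
t=33: (idle)
t=34: (idle)
t=35: (idle)
t=36: (idle)
t=37: (idle)
t=38: (idle)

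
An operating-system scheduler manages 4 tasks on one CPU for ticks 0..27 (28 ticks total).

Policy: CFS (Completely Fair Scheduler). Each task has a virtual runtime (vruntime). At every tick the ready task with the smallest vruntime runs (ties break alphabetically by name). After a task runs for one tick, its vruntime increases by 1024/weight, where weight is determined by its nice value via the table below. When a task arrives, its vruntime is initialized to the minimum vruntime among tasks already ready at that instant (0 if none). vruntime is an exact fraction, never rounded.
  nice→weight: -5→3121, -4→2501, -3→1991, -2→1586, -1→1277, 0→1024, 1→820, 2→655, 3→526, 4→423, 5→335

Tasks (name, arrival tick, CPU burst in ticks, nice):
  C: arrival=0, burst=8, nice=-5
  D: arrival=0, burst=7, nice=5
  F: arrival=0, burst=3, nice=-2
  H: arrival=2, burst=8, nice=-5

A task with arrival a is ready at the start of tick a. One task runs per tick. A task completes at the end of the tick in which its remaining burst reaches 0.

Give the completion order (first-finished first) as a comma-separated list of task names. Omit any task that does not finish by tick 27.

t=0: vr[C=0 D=0 F=0] → run C
t=1: vr[C=1024/3121 D=0 F=0] → run D
t=2: vr[C=1024/3121 D=1024/335 F=0 H=0] → run F
t=3: vr[C=1024/3121 D=1024/335 F=512/793 H=0] → run H
t=4: vr[C=1024/3121 D=1024/335 F=512/793 H=1024/3121] → run C
t=5: vr[C=2048/3121 D=1024/335 F=512/793 H=1024/3121] → run H
t=6: vr[C=2048/3121 D=1024/335 F=512/793 H=2048/3121] → run F
t=7: vr[C=2048/3121 D=1024/335 F=1024/793 H=2048/3121] → run C
t=8: vr[C=3072/3121 D=1024/335 F=1024/793 H=2048/3121] → run H
t=9: vr[C=3072/3121 D=1024/335 F=1024/793 H=3072/3121] → run C
t=10: vr[C=4096/3121 D=1024/335 F=1024/793 H=3072/3121] → run H
t=11: vr[C=4096/3121 D=1024/335 F=1024/793 H=4096/3121] → run F
t=12: vr[C=4096/3121 D=1024/335 H=4096/3121] → run C
t=13: vr[C=5120/3121 D=1024/335 H=4096/3121] → run H
t=14: vr[C=5120/3121 D=1024/335 H=5120/3121] → run C
t=15: vr[C=6144/3121 D=1024/335 H=5120/3121] → run H
t=16: vr[C=6144/3121 D=1024/335 H=6144/3121] → run C
t=17: vr[C=7168/3121 D=1024/335 H=6144/3121] → run H
t=18: vr[C=7168/3121 D=1024/335 H=7168/3121] → run C
t=19: vr[D=1024/335 H=7168/3121] → run H
t=20: vr[D=1024/335] → run D
t=21: vr[D=2048/335] → run D
t=22: vr[D=3072/335] → run D
t=23: vr[D=4096/335] → run D
t=24: vr[D=1024/67] → run D
t=25: vr[D=6144/335] → run D
t=26: (idle)
t=27: (idle)

completion order = F, C, H, D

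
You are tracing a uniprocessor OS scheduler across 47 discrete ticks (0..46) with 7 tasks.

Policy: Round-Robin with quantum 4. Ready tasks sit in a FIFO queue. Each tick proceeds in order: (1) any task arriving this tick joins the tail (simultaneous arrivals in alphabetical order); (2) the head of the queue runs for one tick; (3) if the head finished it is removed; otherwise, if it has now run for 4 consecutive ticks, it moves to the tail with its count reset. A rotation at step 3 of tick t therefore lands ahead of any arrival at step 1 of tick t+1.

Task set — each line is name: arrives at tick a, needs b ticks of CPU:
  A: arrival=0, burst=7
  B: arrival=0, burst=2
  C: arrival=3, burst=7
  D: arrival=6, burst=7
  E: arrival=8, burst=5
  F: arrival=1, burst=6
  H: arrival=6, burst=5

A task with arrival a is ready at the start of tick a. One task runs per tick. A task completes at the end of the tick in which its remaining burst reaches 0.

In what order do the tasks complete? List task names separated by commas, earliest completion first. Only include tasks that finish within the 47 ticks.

completion order = B, A, F, C, D, H, E

t=0: queue=[A,B] q_used=0 → run A
t=1: queue=[A,B,F] q_used=1 → run A
t=2: queue=[A,B,F] q_used=2 → run A
t=3: queue=[A,B,F,C] q_used=3 → run A
t=4: queue=[B,F,C,A] q_used=0 → run B
t=5: queue=[B,F,C,A] q_used=1 → run B
t=6: queue=[F,C,A,D,H] q_used=0 → run F
t=7: queue=[F,C,A,D,H] q_used=1 → run F
t=8: queue=[F,C,A,D,H,E] q_used=2 → run F
t=9: queue=[F,C,A,D,H,E] q_used=3 → run F
t=10: queue=[C,A,D,H,E,F] q_used=0 → run C
t=11: queue=[C,A,D,H,E,F] q_used=1 → run C
t=12: queue=[C,A,D,H,E,F] q_used=2 → run C
t=13: queue=[C,A,D,H,E,F] q_used=3 → run C
t=14: queue=[A,D,H,E,F,C] q_used=0 → run A
t=15: queue=[A,D,H,E,F,C] q_used=1 → run A
t=16: queue=[A,D,H,E,F,C] q_used=2 → run A
t=17: queue=[D,H,E,F,C] q_used=0 → run D
t=18: queue=[D,H,E,F,C] q_used=1 → run D
t=19: queue=[D,H,E,F,C] q_used=2 → run D
t=20: queue=[D,H,E,F,C] q_used=3 → run D
t=21: queue=[H,E,F,C,D] q_used=0 → run H
t=22: queue=[H,E,F,C,D] q_used=1 → run H
t=23: queue=[H,E,F,C,D] q_used=2 → run H
t=24: queue=[H,E,F,C,D] q_used=3 → run H
t=25: queue=[E,F,C,D,H] q_used=0 → run E
t=26: queue=[E,F,C,D,H] q_used=1 → run E
t=27: queue=[E,F,C,D,H] q_used=2 → run E
t=28: queue=[E,F,C,D,H] q_used=3 → run E
t=29: queue=[F,C,D,H,E] q_used=0 → run F
t=30: queue=[F,C,D,H,E] q_used=1 → run F
t=31: queue=[C,D,H,E] q_used=0 → run C
t=32: queue=[C,D,H,E] q_used=1 → run C
t=33: queue=[C,D,H,E] q_used=2 → run C
t=34: queue=[D,H,E] q_used=0 → run D
t=35: queue=[D,H,E] q_used=1 → run D
t=36: queue=[D,H,E] q_used=2 → run D
t=37: queue=[H,E] q_used=0 → run H
t=38: queue=[E] q_used=0 → run E
t=39: (idle)
t=40: (idle)
t=41: (idle)
t=42: (idle)
t=43: (idle)
t=44: (idle)
t=45: (idle)
t=46: (idle)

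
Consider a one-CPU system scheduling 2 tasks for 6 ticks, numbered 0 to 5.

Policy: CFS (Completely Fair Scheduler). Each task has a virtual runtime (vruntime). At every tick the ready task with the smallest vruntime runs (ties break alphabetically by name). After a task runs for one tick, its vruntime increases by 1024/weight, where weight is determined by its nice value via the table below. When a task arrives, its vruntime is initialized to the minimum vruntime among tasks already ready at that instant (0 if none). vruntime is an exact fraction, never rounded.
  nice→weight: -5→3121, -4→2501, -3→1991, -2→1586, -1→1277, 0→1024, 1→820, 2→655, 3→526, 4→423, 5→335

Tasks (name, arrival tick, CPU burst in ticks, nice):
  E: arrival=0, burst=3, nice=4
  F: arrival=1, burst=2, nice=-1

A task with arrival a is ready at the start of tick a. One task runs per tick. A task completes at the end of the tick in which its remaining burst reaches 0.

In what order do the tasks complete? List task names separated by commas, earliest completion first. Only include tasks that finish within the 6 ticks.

completion order = F, E

t=0: vr[E=0] → run E
t=1: vr[E=1024/423 F=1024/423] → run E
t=2: vr[E=2048/423 F=1024/423] → run F
t=3: vr[E=2048/423 F=1740800/540171] → run F
t=4: vr[E=2048/423] → run E
t=5: (idle)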